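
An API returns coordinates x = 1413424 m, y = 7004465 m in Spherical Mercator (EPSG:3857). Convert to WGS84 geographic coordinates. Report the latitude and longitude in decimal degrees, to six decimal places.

R = 6378137 m. λ = x/R = 12.69700382°.
φ = 2·arctan(exp(y/R)) − 90° = 2·arctan(2.99876) − 90° = 53.11589933°.

lat 53.115899°, lon 12.697004°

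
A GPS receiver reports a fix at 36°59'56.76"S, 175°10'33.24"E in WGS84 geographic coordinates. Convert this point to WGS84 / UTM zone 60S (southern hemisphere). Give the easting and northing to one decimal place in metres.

Zone 60 central meridian λ₀ = 6×60 − 183 = 177°; Δλ = -1.8241°.
Transverse Mercator on WGS84 with k₀ = 0.9996 gives E = 337689.213 m, N = 5903672.286 m.

E 337689.2 m, N 5903672.3 m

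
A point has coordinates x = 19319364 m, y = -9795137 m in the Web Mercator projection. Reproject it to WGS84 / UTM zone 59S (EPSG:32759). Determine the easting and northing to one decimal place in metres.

E 617014.4 m, N 2711188.8 m

Web Mercator inverse (R = 6378137 m) → φ = -65.69970144°, λ = 173.54879961°.
UTM 59S forward: E = 617014.393 m, N = 2711188.806 m.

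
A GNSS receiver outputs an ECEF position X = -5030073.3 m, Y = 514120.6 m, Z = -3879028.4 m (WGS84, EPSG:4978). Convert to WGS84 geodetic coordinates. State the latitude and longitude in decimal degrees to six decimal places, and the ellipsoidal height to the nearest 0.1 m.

λ = atan2(Y, X) = 174.164100499°; p = √(X²+Y²) = 5056279.0 m.
Bowring's method on WGS84 (a = 6378137 m, b = 6356752.314 m) gives φ = -37.68030011°, h = 2629.799 m.

lat -37.680300°, lon 174.164100°, h 2629.8 m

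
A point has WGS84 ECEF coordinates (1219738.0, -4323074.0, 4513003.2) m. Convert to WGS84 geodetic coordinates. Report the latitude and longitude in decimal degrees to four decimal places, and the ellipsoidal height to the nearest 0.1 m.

λ = atan2(Y, X) = -74.24379989°; p = √(X²+Y²) = 4491851.5 m.
Bowring's method on WGS84 (a = 6378137 m, b = 6356752.314 m) gives φ = 45.32700001°, h = 43.869 m.

lat 45.3270°, lon -74.2438°, h 43.9 m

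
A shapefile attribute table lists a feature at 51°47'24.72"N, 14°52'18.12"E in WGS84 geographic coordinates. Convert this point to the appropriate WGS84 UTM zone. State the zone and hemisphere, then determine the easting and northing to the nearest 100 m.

Zone 33N: E 491200 m, N 5737700 m

Longitude 14.8717° lies in the 6° band [12°, 18°), giving zone 33; latitude is north of the equator, so 33N.
Zone 33 central meridian λ₀ = 6×33 − 183 = 15°; Δλ = -0.1283°.
Transverse Mercator on WGS84 with k₀ = 0.9996 gives E = 491151.021 m, N = 5737711.863 m.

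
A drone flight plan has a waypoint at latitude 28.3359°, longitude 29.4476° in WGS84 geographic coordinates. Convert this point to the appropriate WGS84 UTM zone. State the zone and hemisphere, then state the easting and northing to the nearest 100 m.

Zone 35N: E 739900 m, N 3136800 m

Longitude 29.4476° lies in the 6° band [24°, 30°), giving zone 35; latitude is north of the equator, so 35N.
Zone 35 central meridian λ₀ = 6×35 − 183 = 27°; Δλ = +2.4476°.
Transverse Mercator on WGS84 with k₀ = 0.9996 gives E = 739944.223 m, N = 3136846.153 m.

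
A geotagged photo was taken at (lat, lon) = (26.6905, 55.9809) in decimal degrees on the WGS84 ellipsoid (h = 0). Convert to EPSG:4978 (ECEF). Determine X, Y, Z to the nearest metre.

WGS84: a = 6378137 m, e² = 0.006694380; N(φ) = a/√(1−e²sin²φ) = 6382448.591 m.
X = (N+h)·cosφ·cosλ = 3190301.929 m; Y = (N+h)·cosφ·sinλ = 4726417.700 m; Z = (N(1−e²)+h)·sinφ = 2847618.445 m.

X 3190302 m, Y 4726418 m, Z 2847618 m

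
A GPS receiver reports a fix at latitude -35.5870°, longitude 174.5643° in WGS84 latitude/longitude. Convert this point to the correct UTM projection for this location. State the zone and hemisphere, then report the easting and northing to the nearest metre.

Longitude 174.5643° lies in the 6° band [174°, 180°), giving zone 60; latitude is south of the equator, so 60S.
Zone 60 central meridian λ₀ = 6×60 − 183 = 177°; Δλ = -2.4357°.
Transverse Mercator on WGS84 with k₀ = 0.9996 gives E = 279315.632 m, N = 6059127.011 m.

Zone 60S: E 279316 m, N 6059127 m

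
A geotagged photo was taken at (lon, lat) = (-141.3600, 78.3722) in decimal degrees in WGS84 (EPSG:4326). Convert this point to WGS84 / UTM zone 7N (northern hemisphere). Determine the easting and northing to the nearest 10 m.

Zone 7 central meridian λ₀ = 6×7 − 183 = -141°; Δλ = -0.3600°.
Transverse Mercator on WGS84 with k₀ = 0.9996 gives E = 491899.979 m, N = 8699932.777 m.

E 491900 m, N 8699930 m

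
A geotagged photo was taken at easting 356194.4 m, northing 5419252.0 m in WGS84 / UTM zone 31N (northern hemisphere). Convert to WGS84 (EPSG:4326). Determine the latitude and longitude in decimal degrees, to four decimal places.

lat 48.9095°, lon 1.0374°

Zone 31N: λ₀ = 3°, k₀ = 0.9996, false easting 500000 m.
Meridian distance M = (N − FN)/k₀ = 5421420.6 m.
Inverse transverse Mercator on WGS84 gives φ = 48.90950001°, λ = 1.03740030°.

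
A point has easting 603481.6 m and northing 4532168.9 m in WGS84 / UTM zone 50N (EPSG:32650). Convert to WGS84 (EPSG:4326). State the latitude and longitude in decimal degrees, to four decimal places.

lat 40.9341°, lon 118.2292°

Zone 50N: λ₀ = 117°, k₀ = 0.9996, false easting 500000 m.
Meridian distance M = (N − FN)/k₀ = 4533982.5 m.
Inverse transverse Mercator on WGS84 gives φ = 40.93409985°, λ = 118.22919955°.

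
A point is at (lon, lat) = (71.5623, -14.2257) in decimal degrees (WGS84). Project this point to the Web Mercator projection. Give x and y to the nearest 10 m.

Web Mercator is spherical with R = a = 6378137 m.
x = R·λ = 6378137 × 1.248997755 = 7966278.796 m.
y = R·ln tan(π/4 + φ/2) = 6378137 × -0.250876284 = -1600123.310 m.

x 7966280 m, y -1600120 m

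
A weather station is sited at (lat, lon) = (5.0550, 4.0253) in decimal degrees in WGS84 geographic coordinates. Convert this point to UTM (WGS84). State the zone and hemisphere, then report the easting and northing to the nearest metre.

Zone 31N: E 613655 m, N 558834 m

Longitude 4.0253° lies in the 6° band [0°, 6°), giving zone 31; latitude is north of the equator, so 31N.
Zone 31 central meridian λ₀ = 6×31 − 183 = 3°; Δλ = +1.0253°.
Transverse Mercator on WGS84 with k₀ = 0.9996 gives E = 613655.440 m, N = 558833.529 m.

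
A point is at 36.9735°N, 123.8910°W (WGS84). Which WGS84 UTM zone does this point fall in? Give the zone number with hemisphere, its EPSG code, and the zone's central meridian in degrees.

UTM zone = ⌊(λ + 180)/6⌋ + 1; -123.8910° ∈ [-126°, -120°) → zone 10.
Hemisphere: N (φ ≥ 0).
Central meridian λ₀ = 6×10 − 183 = -123°.
EPSG code: 32610.

Zone 10N (EPSG:32610), central meridian -123°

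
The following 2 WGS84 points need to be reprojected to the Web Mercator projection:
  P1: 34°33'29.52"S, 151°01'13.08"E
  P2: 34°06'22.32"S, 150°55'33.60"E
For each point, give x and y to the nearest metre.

Web Mercator: x = R·λ, y = R·ln tan(π/4+φ/2), R = 6378137 m.
P1 (-34.5582°, 151.0203°) → (16811502.895, -4104003.198) m.
P2 (-34.1062°, 150.9260°) → (16801005.467, -4043071.021) m.

P1: x 16811503 m, y -4104003 m; P2: x 16801005 m, y -4043071 m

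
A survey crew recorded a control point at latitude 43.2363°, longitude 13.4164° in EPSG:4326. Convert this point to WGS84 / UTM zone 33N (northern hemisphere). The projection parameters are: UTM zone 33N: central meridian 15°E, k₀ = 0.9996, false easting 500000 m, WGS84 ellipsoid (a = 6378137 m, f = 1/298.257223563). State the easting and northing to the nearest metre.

E 371418 m, N 4788273 m

Zone 33 central meridian λ₀ = 6×33 − 183 = 15°; Δλ = -1.5836°.
Transverse Mercator on WGS84 with k₀ = 0.9996 gives E = 371418.073 m, N = 4788273.433 m.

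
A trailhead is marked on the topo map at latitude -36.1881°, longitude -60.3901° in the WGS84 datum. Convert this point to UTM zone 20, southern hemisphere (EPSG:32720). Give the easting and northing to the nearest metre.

E 734689 m, N 5992031 m

Zone 20 central meridian λ₀ = 6×20 − 183 = -63°; Δλ = +2.6099°.
Transverse Mercator on WGS84 with k₀ = 0.9996 gives E = 734689.002 m, N = 5992030.901 m.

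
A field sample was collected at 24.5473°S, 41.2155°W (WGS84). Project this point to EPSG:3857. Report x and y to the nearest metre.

Web Mercator is spherical with R = a = 6378137 m.
x = R·λ = 6378137 × -0.719346178 = -4588088.473 m.
y = R·ln tan(π/4 + φ/2) = 6378137 × -0.442173355 = -2820242.235 m.

x -4588088 m, y -2820242 m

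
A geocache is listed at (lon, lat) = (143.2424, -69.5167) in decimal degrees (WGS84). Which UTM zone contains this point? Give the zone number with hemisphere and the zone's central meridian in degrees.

Zone 54S, central meridian 141°

UTM zone = ⌊(λ + 180)/6⌋ + 1; 143.2424° ∈ [138°, 144°) → zone 54.
Hemisphere: S (φ < 0).
Central meridian λ₀ = 6×54 − 183 = 141°.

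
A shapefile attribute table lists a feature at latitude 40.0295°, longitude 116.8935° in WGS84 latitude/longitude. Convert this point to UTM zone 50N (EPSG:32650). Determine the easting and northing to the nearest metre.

E 490913 m, N 4431037 m

Zone 50 central meridian λ₀ = 6×50 − 183 = 117°; Δλ = -0.1065°.
Transverse Mercator on WGS84 with k₀ = 0.9996 gives E = 490913.104 m, N = 4431036.870 m.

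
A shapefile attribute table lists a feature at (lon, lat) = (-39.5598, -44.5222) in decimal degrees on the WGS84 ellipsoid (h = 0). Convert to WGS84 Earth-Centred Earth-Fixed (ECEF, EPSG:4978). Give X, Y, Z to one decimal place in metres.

X 3511707.8 m, Y -2900989.6 m, Z -4449647.4 m

WGS84: a = 6378137 m, e² = 0.006694380; N(φ) = a/√(1−e²sin²φ) = 6388659.376 m.
X = (N+h)·cosφ·cosλ = 3511707.763 m; Y = (N+h)·cosφ·sinλ = -2900989.593 m; Z = (N(1−e²)+h)·sinφ = -4449647.382 m.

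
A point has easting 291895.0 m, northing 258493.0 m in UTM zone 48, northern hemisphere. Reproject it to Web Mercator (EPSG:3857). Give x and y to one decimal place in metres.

x 11480223.2 m, y 260270.4 m

Unproject from UTM 48N (λ₀ = 105°) → φ = 2.33739988°, λ = 103.12859996°.
Web Mercator (R = 6378137 m): x = 11480223.234 m, y = 260270.367 m.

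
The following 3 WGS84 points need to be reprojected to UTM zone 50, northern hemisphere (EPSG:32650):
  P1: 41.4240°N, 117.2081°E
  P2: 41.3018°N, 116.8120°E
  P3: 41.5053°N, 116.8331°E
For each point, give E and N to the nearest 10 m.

UTM zone 50N: λ₀ = 117°, k₀ = 0.9996.
P1 (41.4240°, 117.2081°) → (517388.898, 4585847.715) m.
P2 (41.3018°, 116.8120°) → (484261.249, 4572277.648) m.
P3 (41.5053°, 116.8331°) → (486071.197, 4594866.068) m.

P1: E 517390 m, N 4585850 m; P2: E 484260 m, N 4572280 m; P3: E 486070 m, N 4594870 m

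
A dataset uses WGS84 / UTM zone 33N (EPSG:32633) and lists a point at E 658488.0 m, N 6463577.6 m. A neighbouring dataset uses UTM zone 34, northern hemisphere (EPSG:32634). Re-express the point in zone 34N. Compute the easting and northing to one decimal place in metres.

E 306725.1 m, N 6465128.5 m

UTM 33N → geographic: φ = 58.28460001°, λ = 17.70320039°.
UTM 34N (λ₀ = 21°) forward: E = 306725.061 m, N = 6465128.471 m.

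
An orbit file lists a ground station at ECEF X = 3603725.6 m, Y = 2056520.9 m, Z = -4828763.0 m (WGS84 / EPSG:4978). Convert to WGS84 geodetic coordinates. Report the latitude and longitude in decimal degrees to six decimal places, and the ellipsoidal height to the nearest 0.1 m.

λ = atan2(Y, X) = 29.71190008°; p = √(X²+Y²) = 4149230.8 m.
Bowring's method on WGS84 (a = 6378137 m, b = 6356752.314 m) gives φ = -49.51849962°, h = 749.617 m.

lat -49.518500°, lon 29.711900°, h 749.6 m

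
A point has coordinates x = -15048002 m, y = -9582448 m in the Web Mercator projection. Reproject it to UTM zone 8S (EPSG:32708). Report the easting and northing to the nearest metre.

E 491551 m, N 2802522 m

Web Mercator inverse (R = 6378137 m) → φ = -64.90140139°, λ = -135.17850192°.
UTM 8S forward: E = 491551.440 m, N = 2802522.046 m.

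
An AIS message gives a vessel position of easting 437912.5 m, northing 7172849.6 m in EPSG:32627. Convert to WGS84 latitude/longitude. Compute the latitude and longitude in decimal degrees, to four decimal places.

Zone 27N: λ₀ = -21°, k₀ = 0.9996, false easting 500000 m.
Meridian distance M = (N − FN)/k₀ = 7175719.9 m.
Inverse transverse Mercator on WGS84 gives φ = 64.67479972°, λ = -22.30089984°.

lat 64.6748°, lon -22.3009°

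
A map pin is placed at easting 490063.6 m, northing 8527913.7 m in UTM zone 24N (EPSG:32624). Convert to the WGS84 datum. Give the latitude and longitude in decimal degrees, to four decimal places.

lat 76.8307°, lon -39.3907°

Zone 24N: λ₀ = -39°, k₀ = 0.9996, false easting 500000 m.
Meridian distance M = (N − FN)/k₀ = 8531326.2 m.
Inverse transverse Mercator on WGS84 gives φ = 76.83069988°, λ = -39.39069934°.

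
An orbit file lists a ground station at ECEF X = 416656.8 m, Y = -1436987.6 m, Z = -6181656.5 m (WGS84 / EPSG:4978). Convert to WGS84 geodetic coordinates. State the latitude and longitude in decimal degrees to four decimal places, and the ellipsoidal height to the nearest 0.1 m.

lat -76.4818°, lon -73.8304°, h 2212.5 m

λ = atan2(Y, X) = -73.83040098°; p = √(X²+Y²) = 1496173.9 m.
Bowring's method on WGS84 (a = 6378137 m, b = 6356752.314 m) gives φ = -76.48179986°, h = 2212.452 m.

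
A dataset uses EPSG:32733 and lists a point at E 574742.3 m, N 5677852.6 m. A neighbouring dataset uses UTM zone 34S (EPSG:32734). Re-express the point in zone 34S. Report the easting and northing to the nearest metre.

E 55398 m, N 5665635 m

UTM 33S → geographic: φ = -39.04520016°, λ = 15.86370022°.
UTM 34S (λ₀ = 21°) forward: E = 55398.163 m, N = 5665635.300 m.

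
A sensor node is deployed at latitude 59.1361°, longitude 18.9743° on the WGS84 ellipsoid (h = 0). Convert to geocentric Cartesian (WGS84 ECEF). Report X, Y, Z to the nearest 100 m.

X 3101900 m, Y 1066500 m, Z 5451700 m

WGS84: a = 6378137 m, e² = 0.006694380; N(φ) = a/√(1−e²sin²φ) = 6393925.908 m.
X = (N+h)·cosφ·cosλ = 3101862.144 m; Y = (N+h)·cosφ·sinλ = 1066500.731 m; Z = (N(1−e²)+h)·sinφ = 5451729.273 m.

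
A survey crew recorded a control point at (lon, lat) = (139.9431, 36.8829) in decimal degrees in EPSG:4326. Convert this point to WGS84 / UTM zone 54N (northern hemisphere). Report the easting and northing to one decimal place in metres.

Zone 54 central meridian λ₀ = 6×54 − 183 = 141°; Δλ = -1.0569°.
Transverse Mercator on WGS84 with k₀ = 0.9996 gives E = 405815.675 m, N = 4082403.615 m.

E 405815.7 m, N 4082403.6 m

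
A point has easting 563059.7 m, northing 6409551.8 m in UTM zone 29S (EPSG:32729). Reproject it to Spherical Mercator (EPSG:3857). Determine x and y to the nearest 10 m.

Unproject from UTM 29S (λ₀ = -9°) → φ = -32.44940033°, λ = -8.32909968°.
Web Mercator (R = 6378137 m): x = -927191.135 m, y = -3822447.049 m.

x -927190 m, y -3822450 m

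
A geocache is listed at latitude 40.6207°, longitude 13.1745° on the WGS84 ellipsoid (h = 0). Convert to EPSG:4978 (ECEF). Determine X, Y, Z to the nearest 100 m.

WGS84: a = 6378137 m, e² = 0.006694380; N(φ) = a/√(1−e²sin²φ) = 6387205.309 m.
X = (N+h)·cosφ·cosλ = 4720519.293 m; Y = (N+h)·cosφ·sinλ = 1104971.549 m; Z = (N(1−e²)+h)·sinφ = 4130542.573 m.

X 4720500 m, Y 1105000 m, Z 4130500 m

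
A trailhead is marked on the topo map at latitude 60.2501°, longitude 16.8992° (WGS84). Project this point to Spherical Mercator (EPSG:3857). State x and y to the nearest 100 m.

Web Mercator is spherical with R = a = 6378137 m.
x = R·λ = 6378137 × 0.294946681 = 1881210.339 m.
y = R·ln tan(π/4 + φ/2) = 6378137 × 1.325721231 = 8455631.637 m.

x 1881200 m, y 8455600 m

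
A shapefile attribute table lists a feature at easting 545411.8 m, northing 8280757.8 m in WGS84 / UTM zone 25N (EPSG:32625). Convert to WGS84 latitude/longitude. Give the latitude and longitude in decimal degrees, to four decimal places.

Zone 25N: λ₀ = -33°, k₀ = 0.9996, false easting 500000 m.
Meridian distance M = (N − FN)/k₀ = 8284071.4 m.
Inverse transverse Mercator on WGS84 gives φ = 74.61070038°, λ = -31.46680099°.

lat 74.6107°, lon -31.4668°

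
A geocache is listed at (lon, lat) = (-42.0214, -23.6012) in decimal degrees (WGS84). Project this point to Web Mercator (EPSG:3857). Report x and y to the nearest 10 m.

x -4677800 m, y -2704890 m

Web Mercator is spherical with R = a = 6378137 m.
x = R·λ = 6378137 × -0.733411786 = -4677800.850 m.
y = R·ln tan(π/4 + φ/2) = 6378137 × -0.424087370 = -2704887.345 m.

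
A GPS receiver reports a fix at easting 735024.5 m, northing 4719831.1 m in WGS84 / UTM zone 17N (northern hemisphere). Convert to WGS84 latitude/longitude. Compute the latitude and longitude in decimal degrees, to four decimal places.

lat 42.5951°, lon -78.1354°

Zone 17N: λ₀ = -81°, k₀ = 0.9996, false easting 500000 m.
Meridian distance M = (N − FN)/k₀ = 4721719.8 m.
Inverse transverse Mercator on WGS84 gives φ = 42.59509997°, λ = -78.13539957°.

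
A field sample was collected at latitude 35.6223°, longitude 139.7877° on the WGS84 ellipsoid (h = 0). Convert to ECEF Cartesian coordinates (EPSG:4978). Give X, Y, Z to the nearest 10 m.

WGS84: a = 6378137 m, e² = 0.006694380; N(φ) = a/√(1−e²sin²φ) = 6385391.645 m.
X = (N+h)·cosφ·cosλ = -3963779.018 m; Y = (N+h)·cosφ·sinλ = 3351111.842 m; Z = (N(1−e²)+h)·sinφ = 3694206.533 m.

X -3963780 m, Y 3351110 m, Z 3694210 m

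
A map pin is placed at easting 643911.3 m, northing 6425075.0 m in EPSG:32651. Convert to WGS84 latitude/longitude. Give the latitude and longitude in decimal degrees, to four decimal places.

lat 57.9441°, lon 125.4312°

Zone 51N: λ₀ = 123°, k₀ = 0.9996, false easting 500000 m.
Meridian distance M = (N − FN)/k₀ = 6427646.1 m.
Inverse transverse Mercator on WGS84 gives φ = 57.94409999°, λ = 125.43119923°.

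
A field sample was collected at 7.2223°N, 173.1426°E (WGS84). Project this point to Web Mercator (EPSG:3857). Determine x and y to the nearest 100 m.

Web Mercator is spherical with R = a = 6378137 m.
x = R·λ = 6378137 × 3.021908445 = 19274146.067 m.
y = R·ln tan(π/4 + φ/2) = 6378137 × 0.126388063 = 806120.381 m.

x 19274100 m, y 806100 m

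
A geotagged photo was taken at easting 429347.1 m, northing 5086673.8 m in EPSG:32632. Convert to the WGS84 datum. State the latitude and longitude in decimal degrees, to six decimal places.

Zone 32N: λ₀ = 9°, k₀ = 0.9996, false easting 500000 m.
Meridian distance M = (N − FN)/k₀ = 5088709.3 m.
Inverse transverse Mercator on WGS84 gives φ = 45.93000020°, λ = 8.08870008°.

lat 45.930000°, lon 8.088700°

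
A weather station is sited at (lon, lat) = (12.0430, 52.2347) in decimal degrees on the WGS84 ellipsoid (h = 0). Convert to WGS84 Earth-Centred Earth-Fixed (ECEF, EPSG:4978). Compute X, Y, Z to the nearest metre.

X 3828199 m, Y 816712 m, Z 5018839 m

WGS84: a = 6378137 m, e² = 0.006694380; N(φ) = a/√(1−e²sin²φ) = 6391520.567 m.
X = (N+h)·cosφ·cosλ = 3828198.948 m; Y = (N+h)·cosφ·sinλ = 816712.121 m; Z = (N(1−e²)+h)·sinφ = 5018839.133 m.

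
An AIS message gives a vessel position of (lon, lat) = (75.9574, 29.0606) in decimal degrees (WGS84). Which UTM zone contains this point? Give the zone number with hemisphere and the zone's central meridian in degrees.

UTM zone = ⌊(λ + 180)/6⌋ + 1; 75.9574° ∈ [72°, 78°) → zone 43.
Hemisphere: N (φ ≥ 0).
Central meridian λ₀ = 6×43 − 183 = 75°.

Zone 43N, central meridian 75°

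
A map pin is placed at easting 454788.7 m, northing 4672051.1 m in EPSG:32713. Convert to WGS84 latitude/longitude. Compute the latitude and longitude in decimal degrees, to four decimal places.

Zone 13S: λ₀ = -105°, k₀ = 0.9996, false easting 500000 m, false northing 10000000 m.
Meridian distance M = (N − FN)/k₀ = -5330080.9 m.
Inverse transverse Mercator on WGS84 gives φ = -48.10319970°, λ = -105.60729953°.

lat -48.1032°, lon -105.6073°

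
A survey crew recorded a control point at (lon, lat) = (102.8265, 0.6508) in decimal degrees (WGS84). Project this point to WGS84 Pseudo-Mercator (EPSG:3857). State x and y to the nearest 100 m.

Web Mercator is spherical with R = a = 6378137 m.
x = R·λ = 6378137 × 1.794660983 = 11446593.620 m.
y = R·ln tan(π/4 + φ/2) = 6378137 × 0.011358847 = 72448.282 m.

x 11446600 m, y 72400 m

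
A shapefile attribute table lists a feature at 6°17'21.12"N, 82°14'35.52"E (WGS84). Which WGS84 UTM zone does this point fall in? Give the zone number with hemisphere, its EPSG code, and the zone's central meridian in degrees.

UTM zone = ⌊(λ + 180)/6⌋ + 1; 82.2432° ∈ [78°, 84°) → zone 44.
Hemisphere: N (φ ≥ 0).
Central meridian λ₀ = 6×44 − 183 = 81°.
EPSG code: 32644.

Zone 44N (EPSG:32644), central meridian 81°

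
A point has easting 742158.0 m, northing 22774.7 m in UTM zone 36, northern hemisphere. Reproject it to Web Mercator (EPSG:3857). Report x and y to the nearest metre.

x 3915741 m, y 22921 m

Unproject from UTM 36N (λ₀ = 33°) → φ = 0.20590031°, λ = 35.17570019°.
Web Mercator (R = 6378137 m): x = 3915741.033 m, y = 22920.767 m.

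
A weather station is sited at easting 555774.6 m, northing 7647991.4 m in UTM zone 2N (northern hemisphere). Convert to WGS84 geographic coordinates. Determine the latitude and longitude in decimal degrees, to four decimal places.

lat 68.9372°, lon -169.6093°

Zone 2N: λ₀ = -171°, k₀ = 0.9996, false easting 500000 m.
Meridian distance M = (N − FN)/k₀ = 7651051.8 m.
Inverse transverse Mercator on WGS84 gives φ = 68.93720012°, λ = -169.60929882°.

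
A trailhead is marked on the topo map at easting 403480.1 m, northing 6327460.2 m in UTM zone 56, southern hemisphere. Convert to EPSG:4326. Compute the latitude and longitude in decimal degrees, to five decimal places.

lat -33.18740°, lon 151.96460°

Zone 56S: λ₀ = 153°, k₀ = 0.9996, false easting 500000 m, false northing 10000000 m.
Meridian distance M = (N − FN)/k₀ = -3674009.4 m.
Inverse transverse Mercator on WGS84 gives φ = -33.18739958°, λ = 151.96459984°.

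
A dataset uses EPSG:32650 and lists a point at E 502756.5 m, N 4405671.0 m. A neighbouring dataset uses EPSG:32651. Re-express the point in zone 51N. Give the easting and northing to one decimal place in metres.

E -11053.0 m, N 4422741.3 m

UTM 50N → geographic: φ = 39.80099963°, λ = 117.03219948°.
UTM 51N (λ₀ = 123°) forward: E = -11052.974 m, N = 4422741.335 m.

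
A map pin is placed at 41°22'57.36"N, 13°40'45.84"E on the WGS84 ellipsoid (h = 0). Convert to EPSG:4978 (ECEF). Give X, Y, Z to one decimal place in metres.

WGS84: a = 6378137 m, e² = 0.006694380; N(φ) = a/√(1−e²sin²φ) = 6387487.649 m.
X = (N+h)·cosφ·cosλ = 4656661.676 m; Y = (N+h)·cosφ·sinλ = 1133398.170 m; Z = (N(1−e²)+h)·sinφ = 4194397.981 m.

X 4656661.7 m, Y 1133398.2 m, Z 4194398.0 m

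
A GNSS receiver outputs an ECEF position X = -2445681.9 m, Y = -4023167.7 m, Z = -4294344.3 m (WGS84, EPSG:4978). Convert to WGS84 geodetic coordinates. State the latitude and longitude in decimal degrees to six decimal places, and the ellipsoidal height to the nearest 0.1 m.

λ = atan2(Y, X) = -121.29539981°; p = √(X²+Y²) = 4708209.7 m.
Bowring's method on WGS84 (a = 6378137 m, b = 6356752.314 m) gives φ = -42.55939945°, h = 4091.202 m.

lat -42.559399°, lon -121.295400°, h 4091.2 m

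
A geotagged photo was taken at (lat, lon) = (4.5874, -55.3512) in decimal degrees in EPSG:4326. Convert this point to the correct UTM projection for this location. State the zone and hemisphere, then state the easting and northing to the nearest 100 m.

Longitude -55.3512° lies in the 6° band [-60°, -54°), giving zone 21; latitude is north of the equator, so 21N.
Zone 21 central meridian λ₀ = 6×21 − 183 = -57°; Δλ = +1.6488°.
Transverse Mercator on WGS84 with k₀ = 0.9996 gives E = 682911.419 m, N = 507266.936 m.

Zone 21N: E 682900 m, N 507300 m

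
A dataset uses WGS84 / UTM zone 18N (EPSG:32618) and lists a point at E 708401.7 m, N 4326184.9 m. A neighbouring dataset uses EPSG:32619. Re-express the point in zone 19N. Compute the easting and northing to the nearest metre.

UTM 18N → geographic: φ = 39.05989984°, λ = -72.59140003°.
UTM 19N (λ₀ = -69°) forward: E = 189234.462 m, N = 4329565.517 m.

E 189234 m, N 4329566 m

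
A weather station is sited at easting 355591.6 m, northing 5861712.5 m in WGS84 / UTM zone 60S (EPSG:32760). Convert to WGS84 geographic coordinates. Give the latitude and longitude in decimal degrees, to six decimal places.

Zone 60S: λ₀ = 177°, k₀ = 0.9996, false easting 500000 m, false northing 10000000 m.
Meridian distance M = (N − FN)/k₀ = -4139943.5 m.
Inverse transverse Mercator on WGS84 gives φ = -37.38009956°, λ = 175.36890044°.

lat -37.380100°, lon 175.368900°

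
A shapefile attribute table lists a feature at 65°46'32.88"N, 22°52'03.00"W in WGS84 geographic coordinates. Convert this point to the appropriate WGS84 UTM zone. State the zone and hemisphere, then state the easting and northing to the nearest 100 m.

Longitude -22.8675° lies in the 6° band [-24°, -18°), giving zone 27; latitude is north of the equator, so 27N.
Zone 27 central meridian λ₀ = 6×27 − 183 = -21°; Δλ = -1.8675°.
Transverse Mercator on WGS84 with k₀ = 0.9996 gives E = 414507.182 m, N = 7296191.190 m.

Zone 27N: E 414500 m, N 7296200 m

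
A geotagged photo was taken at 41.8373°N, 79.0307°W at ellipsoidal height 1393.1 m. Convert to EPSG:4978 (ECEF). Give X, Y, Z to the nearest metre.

WGS84: a = 6378137 m, e² = 0.006694380; N(φ) = a/√(1−e²sin²φ) = 6387656.635 m.
X = (N+h)·cosφ·cosλ = 905767.976 m; Y = (N+h)·cosφ·sinλ = -4673139.276 m; Z = (N(1−e²)+h)·sinφ = 4233086.265 m.

X 905768 m, Y -4673139 m, Z 4233086 m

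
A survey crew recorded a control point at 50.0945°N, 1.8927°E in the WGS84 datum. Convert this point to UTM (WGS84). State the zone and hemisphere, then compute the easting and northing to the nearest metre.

Zone 31N: E 420800 m, N 5549725 m

Longitude 1.8927° lies in the 6° band [0°, 6°), giving zone 31; latitude is north of the equator, so 31N.
Zone 31 central meridian λ₀ = 6×31 − 183 = 3°; Δλ = -1.1073°.
Transverse Mercator on WGS84 with k₀ = 0.9996 gives E = 420799.574 m, N = 5549724.840 m.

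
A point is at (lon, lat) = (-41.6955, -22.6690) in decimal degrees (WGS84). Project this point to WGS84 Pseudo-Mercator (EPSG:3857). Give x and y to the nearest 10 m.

x -4641520 m, y -2592040 m

Web Mercator is spherical with R = a = 6378137 m.
x = R·λ = 6378137 × -0.727723758 = -4641521.828 m.
y = R·ln tan(π/4 + φ/2) = 6378137 × -0.406394307 = -2592038.564 m.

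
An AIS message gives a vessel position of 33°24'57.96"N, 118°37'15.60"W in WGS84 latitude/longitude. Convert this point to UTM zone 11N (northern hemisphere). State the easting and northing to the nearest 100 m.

Zone 11 central meridian λ₀ = 6×11 − 183 = -117°; Δλ = -1.6210°.
Transverse Mercator on WGS84 with k₀ = 0.9996 gives E = 349279.743 m, N = 3698591.727 m.

E 349300 m, N 3698600 m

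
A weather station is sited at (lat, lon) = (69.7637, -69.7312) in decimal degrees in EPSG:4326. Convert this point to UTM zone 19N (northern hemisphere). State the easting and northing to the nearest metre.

Zone 19 central meridian λ₀ = 6×19 − 183 = -69°; Δλ = -0.7312°.
Transverse Mercator on WGS84 with k₀ = 0.9996 gives E = 471773.981 m, N = 7739690.921 m.

E 471774 m, N 7739691 m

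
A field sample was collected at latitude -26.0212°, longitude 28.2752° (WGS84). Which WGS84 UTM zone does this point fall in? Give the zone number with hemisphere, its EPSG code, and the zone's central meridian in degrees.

UTM zone = ⌊(λ + 180)/6⌋ + 1; 28.2752° ∈ [24°, 30°) → zone 35.
Hemisphere: S (φ < 0).
Central meridian λ₀ = 6×35 − 183 = 27°.
EPSG code: 32735.

Zone 35S (EPSG:32735), central meridian 27°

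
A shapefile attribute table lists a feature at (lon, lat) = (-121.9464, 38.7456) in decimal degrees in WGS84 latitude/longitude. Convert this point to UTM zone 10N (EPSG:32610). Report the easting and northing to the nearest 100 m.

E 591600 m, N 4289100 m

Zone 10 central meridian λ₀ = 6×10 − 183 = -123°; Δλ = +1.0536°.
Transverse Mercator on WGS84 with k₀ = 0.9996 gives E = 591560.000 m, N = 4289073.068 m.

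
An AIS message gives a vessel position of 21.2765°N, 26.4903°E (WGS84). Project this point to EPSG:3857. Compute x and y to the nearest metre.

x 2948887 m, y 2424879 m

Web Mercator is spherical with R = a = 6378137 m.
x = R·λ = 6378137 × 0.462342955 = 2948886.707 m.
y = R·ln tan(π/4 + φ/2) = 6378137 × 0.380186089 = 2424878.962 m.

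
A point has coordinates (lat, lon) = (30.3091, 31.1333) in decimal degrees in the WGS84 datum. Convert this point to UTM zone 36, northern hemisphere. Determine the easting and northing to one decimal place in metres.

E 320506.0 m, N 3354512.9 m

Zone 36 central meridian λ₀ = 6×36 − 183 = 33°; Δλ = -1.8667°.
Transverse Mercator on WGS84 with k₀ = 0.9996 gives E = 320505.973 m, N = 3354512.893 m.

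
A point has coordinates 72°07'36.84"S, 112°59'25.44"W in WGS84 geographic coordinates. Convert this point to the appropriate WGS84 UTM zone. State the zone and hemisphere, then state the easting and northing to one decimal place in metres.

Longitude -112.9904° lies in the 6° band [-114°, -108°), giving zone 12; latitude is south of the equator, so 12S.
Zone 12 central meridian λ₀ = 6×12 − 183 = -111°; Δλ = -1.9904°.
Transverse Mercator on WGS84 with k₀ = 0.9996 gives E = 431829.191 m, N = 1995785.691 m.

Zone 12S: E 431829.2 m, N 1995785.7 m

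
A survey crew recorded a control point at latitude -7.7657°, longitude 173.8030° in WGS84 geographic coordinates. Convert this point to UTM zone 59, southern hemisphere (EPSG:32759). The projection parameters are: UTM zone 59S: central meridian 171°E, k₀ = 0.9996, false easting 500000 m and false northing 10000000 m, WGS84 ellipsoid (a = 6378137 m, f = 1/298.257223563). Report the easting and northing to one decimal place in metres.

E 809181.8 m, N 9140581.7 m

Zone 59 central meridian λ₀ = 6×59 − 183 = 171°; Δλ = +2.8030°.
Transverse Mercator on WGS84 with k₀ = 0.9996 gives E = 809181.760 m, N = 9140581.709 m.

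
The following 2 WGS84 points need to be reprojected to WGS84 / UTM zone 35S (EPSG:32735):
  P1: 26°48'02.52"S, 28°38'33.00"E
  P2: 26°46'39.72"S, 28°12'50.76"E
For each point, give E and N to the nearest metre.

UTM zone 35S: λ₀ = 27°, k₀ = 0.9996.
P1 (-26.8007°, 28.6425°) → (663260.613, 7034583.441) m.
P2 (-26.7777°, 28.2141°) → (620698.522, 7037609.944) m.

P1: E 663261 m, N 7034583 m; P2: E 620699 m, N 7037610 m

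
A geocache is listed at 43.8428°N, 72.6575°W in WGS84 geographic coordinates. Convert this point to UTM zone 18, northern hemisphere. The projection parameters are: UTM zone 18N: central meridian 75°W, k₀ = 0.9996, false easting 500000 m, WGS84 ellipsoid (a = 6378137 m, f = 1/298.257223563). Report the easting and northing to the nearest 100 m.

E 688300 m, N 4857100 m

Zone 18 central meridian λ₀ = 6×18 − 183 = -75°; Δλ = +2.3425°.
Transverse Mercator on WGS84 with k₀ = 0.9996 gives E = 688305.215 m, N = 4857080.375 m.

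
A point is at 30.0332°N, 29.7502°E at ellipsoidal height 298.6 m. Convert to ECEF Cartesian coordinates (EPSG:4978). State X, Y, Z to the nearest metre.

WGS84: a = 6378137 m, e² = 0.006694380; N(φ) = a/√(1−e²sin²φ) = 6383491.661 m.
X = (N+h)·cosφ·cosλ = 4798242.302 m; Y = (N+h)·cosφ·sinλ = 2742443.633 m; Z = (N(1−e²)+h)·sinφ = 3173709.894 m.

X 4798242 m, Y 2742444 m, Z 3173710 m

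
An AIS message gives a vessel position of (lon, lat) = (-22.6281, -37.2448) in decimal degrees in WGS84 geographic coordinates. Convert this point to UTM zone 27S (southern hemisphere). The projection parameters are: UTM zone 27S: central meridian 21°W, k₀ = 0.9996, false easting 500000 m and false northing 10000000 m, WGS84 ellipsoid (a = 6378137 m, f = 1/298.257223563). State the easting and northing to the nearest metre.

E 355599 m, N 5876729 m

Zone 27 central meridian λ₀ = 6×27 − 183 = -21°; Δλ = -1.6281°.
Transverse Mercator on WGS84 with k₀ = 0.9996 gives E = 355598.545 m, N = 5876728.723 m.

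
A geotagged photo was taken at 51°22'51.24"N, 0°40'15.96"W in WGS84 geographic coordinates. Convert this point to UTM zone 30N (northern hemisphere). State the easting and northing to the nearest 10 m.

E 662070 m, N 5694760 m

Zone 30 central meridian λ₀ = 6×30 − 183 = -3°; Δλ = +2.3289°.
Transverse Mercator on WGS84 with k₀ = 0.9996 gives E = 662066.502 m, N = 5694757.880 m.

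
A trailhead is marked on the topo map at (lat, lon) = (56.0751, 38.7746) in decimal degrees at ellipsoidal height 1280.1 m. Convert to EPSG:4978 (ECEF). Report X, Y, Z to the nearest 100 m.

WGS84: a = 6378137 m, e² = 0.006694380; N(φ) = a/√(1−e²sin²φ) = 6392887.066 m.
X = (N+h)·cosφ·cosλ = 2782153.307 m; Y = (N+h)·cosφ·sinλ = 2234878.738 m; Z = (N(1−e²)+h)·sinφ = 5270175.752 m.

X 2782200 m, Y 2234900 m, Z 5270200 m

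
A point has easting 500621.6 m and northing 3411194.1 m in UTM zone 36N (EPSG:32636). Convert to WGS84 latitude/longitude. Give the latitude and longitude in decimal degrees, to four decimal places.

Zone 36N: λ₀ = 33°, k₀ = 0.9996, false easting 500000 m.
Meridian distance M = (N − FN)/k₀ = 3412559.1 m.
Inverse transverse Mercator on WGS84 gives φ = 30.83389967°, λ = 33.00649998°.

lat 30.8339°, lon 33.0065°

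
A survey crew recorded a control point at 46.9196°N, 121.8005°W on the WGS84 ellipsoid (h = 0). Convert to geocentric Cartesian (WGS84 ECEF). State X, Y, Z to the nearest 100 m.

X -2299800 m, Y -3709100 m, Z 4635700 m

WGS84: a = 6378137 m, e² = 0.006694380; N(φ) = a/√(1−e²sin²φ) = 6389556.737 m.
X = (N+h)·cosφ·cosλ = -2299783.560 m; Y = (N+h)·cosφ·sinλ = -3709098.894 m; Z = (N(1−e²)+h)·sinφ = 4635664.454 m.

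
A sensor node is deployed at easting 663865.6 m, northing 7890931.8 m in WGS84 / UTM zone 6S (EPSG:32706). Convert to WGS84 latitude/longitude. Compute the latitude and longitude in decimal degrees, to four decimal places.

lat -19.0679°, lon -145.4426°

Zone 6S: λ₀ = -147°, k₀ = 0.9996, false easting 500000 m, false northing 10000000 m.
Meridian distance M = (N − FN)/k₀ = -2109912.2 m.
Inverse transverse Mercator on WGS84 gives φ = -19.06790044°, λ = -145.44259963°.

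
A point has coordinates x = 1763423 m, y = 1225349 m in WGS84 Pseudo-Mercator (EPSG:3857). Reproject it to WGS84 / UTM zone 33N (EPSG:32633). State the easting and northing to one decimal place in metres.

E 591906.3 m, N 1209517.8 m

Web Mercator inverse (R = 6378137 m) → φ = 10.94040297°, λ = 15.84109833°.
UTM 33N forward: E = 591906.306 m, N = 1209517.810 m.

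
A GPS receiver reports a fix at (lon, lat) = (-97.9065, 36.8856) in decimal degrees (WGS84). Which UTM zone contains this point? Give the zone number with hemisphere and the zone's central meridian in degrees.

Zone 14N, central meridian -99°

UTM zone = ⌊(λ + 180)/6⌋ + 1; -97.9065° ∈ [-102°, -96°) → zone 14.
Hemisphere: N (φ ≥ 0).
Central meridian λ₀ = 6×14 − 183 = -99°.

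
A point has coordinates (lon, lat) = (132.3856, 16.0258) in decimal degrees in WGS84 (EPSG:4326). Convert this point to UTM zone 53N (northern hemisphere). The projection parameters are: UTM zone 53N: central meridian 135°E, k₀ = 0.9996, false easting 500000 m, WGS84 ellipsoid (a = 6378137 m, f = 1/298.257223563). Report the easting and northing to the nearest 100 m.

E 220200 m, N 1773600 m

Zone 53 central meridian λ₀ = 6×53 − 183 = 135°; Δλ = -2.6144°.
Transverse Mercator on WGS84 with k₀ = 0.9996 gives E = 220234.308 m, N = 1773552.227 m.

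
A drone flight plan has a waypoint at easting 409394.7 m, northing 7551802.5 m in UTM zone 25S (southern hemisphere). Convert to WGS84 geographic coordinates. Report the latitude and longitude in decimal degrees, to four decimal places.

Zone 25S: λ₀ = -33°, k₀ = 0.9996, false easting 500000 m, false northing 10000000 m.
Meridian distance M = (N − FN)/k₀ = -2449177.2 m.
Inverse transverse Mercator on WGS84 gives φ = -22.13649997°, λ = -33.87859954°.

lat -22.1365°, lon -33.8786°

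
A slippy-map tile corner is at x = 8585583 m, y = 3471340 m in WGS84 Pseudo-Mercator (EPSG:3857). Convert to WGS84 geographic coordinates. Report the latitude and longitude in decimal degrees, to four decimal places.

R = 6378137 m. λ = x/R = 77.12560432°.
φ = 2·arctan(exp(y/R)) − 90° = 2·arctan(1.72333) − 90° = 29.74910323°.

lat 29.7491°, lon 77.1256°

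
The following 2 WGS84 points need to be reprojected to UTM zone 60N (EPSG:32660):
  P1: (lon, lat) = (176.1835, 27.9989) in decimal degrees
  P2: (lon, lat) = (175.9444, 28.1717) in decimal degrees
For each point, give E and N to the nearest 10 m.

P1: E 419720 m, N 3097350 m; P2: E 396370 m, N 3116670 m

UTM zone 60N: λ₀ = 177°, k₀ = 0.9996.
P1 (27.9989°, 176.1835°) → (419717.314, 3097349.076) m.
P2 (28.1717°, 175.9444°) → (396372.449, 3116673.412) m.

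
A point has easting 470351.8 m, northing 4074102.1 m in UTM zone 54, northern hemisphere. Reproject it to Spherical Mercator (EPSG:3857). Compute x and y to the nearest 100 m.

Unproject from UTM 54N (λ₀ = 141°) → φ = 36.81230035°, λ = 140.66760035°.
Web Mercator (R = 6378137 m): x = 15659045.642 m, y = 4412976.070 m.

x 15659000 m, y 4413000 m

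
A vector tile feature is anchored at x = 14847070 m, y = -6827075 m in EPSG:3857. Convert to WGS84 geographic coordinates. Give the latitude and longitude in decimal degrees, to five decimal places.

R = 6378137 m. λ = x/R = 133.37349905°.
φ = 2·arctan(exp(y/R)) − 90° = 2·arctan(0.34288) − 90° = -52.14879862°.

lat -52.14880°, lon 133.37350°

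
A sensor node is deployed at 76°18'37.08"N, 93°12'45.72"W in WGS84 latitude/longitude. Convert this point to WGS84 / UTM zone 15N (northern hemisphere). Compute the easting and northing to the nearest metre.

Zone 15 central meridian λ₀ = 6×15 − 183 = -93°; Δλ = -0.2127°.
Transverse Mercator on WGS84 with k₀ = 0.9996 gives E = 494380.833 m, N = 8469820.235 m.

E 494381 m, N 8469820 m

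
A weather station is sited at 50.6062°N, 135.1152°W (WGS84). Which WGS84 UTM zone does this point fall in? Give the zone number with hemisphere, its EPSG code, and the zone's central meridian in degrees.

UTM zone = ⌊(λ + 180)/6⌋ + 1; -135.1152° ∈ [-138°, -132°) → zone 8.
Hemisphere: N (φ ≥ 0).
Central meridian λ₀ = 6×8 − 183 = -135°.
EPSG code: 32608.

Zone 8N (EPSG:32608), central meridian -135°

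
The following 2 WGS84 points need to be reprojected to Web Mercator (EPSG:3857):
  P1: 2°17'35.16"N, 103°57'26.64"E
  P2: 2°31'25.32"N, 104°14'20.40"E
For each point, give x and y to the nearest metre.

P1: x 11572485 m, y 255335 m; P2: x 11603832 m, y 281028 m

Web Mercator: x = R·λ, y = R·ln tan(π/4+φ/2), R = 6378137 m.
P1 (2.2931°, 103.9574°) → (11572484.832, 255334.898) m.
P2 (2.5237°, 104.2390°) → (11603832.401, 281027.885) m.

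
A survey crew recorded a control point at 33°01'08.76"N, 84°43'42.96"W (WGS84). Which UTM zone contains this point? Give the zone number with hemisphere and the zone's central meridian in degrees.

Zone 16N, central meridian -87°

UTM zone = ⌊(λ + 180)/6⌋ + 1; -84.7286° ∈ [-90°, -84°) → zone 16.
Hemisphere: N (φ ≥ 0).
Central meridian λ₀ = 6×16 − 183 = -87°.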